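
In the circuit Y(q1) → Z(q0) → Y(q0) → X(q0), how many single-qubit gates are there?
4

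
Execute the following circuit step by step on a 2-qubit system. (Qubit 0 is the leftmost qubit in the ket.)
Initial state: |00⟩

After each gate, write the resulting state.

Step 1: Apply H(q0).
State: 1/√2|00⟩ + 1/√2|10⟩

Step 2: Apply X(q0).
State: 1/√2|00⟩ + 1/√2|10⟩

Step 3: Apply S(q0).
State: 1/√2|00⟩ + (1/√2)i|10⟩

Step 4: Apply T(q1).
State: 1/√2|00⟩ + (1/√2)i|10⟩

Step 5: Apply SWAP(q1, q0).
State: 1/√2|00⟩ + (1/√2)i|01⟩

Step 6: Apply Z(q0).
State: 1/√2|00⟩ + (1/√2)i|01⟩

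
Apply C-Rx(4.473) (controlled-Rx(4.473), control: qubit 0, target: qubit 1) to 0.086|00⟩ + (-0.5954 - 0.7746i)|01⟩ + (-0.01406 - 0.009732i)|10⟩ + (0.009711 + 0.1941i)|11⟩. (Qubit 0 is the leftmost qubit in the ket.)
0.086|00⟩ + (-0.5954 - 0.7746i)|01⟩ + (0.1613 - 0.001627i)|10⟩ + (-0.01365 - 0.1088i)|11⟩

C-Rx(4.473) leaves the control-|0⟩ kets |00⟩, |01⟩ unchanged and applies Rx(4.473) to qubit 1 on the control-|1⟩ pair (|10⟩, |11⟩).
Rx(4.473) = [[cos(θ/2), −i·sin(θ/2)], [−i·sin(θ/2), cos(θ/2)]]; θ = 4.473, cos(θ/2) ≈ -0.617613, sin(θ/2) ≈ 0.786482.
With a = amp(|10⟩) = (-0.01406 - 0.009732i) and b = amp(|11⟩) = (0.009711 + 0.1941i):
new amp(|10⟩) = (-0.617613)·a + (-0.786482i)·b = (0.1613 - 0.001627i)
new amp(|11⟩) = (-0.786482i)·a + (-0.617613)·b = (-0.01365 - 0.1088i)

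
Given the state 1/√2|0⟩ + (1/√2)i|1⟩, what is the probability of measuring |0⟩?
1/2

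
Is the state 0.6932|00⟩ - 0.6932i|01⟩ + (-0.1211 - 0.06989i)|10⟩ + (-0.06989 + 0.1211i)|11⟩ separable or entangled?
Separable

Writing the state as a|00⟩ + b|01⟩ + c|10⟩ + d|11⟩, it is a product state iff ad − bc = 0.
Here (a, b, c, d) = (0.6932, -0.6932i, (-0.1211 - 0.06989i), (-0.06989 + 0.1211i)): ad − bc = (0.6932)(-0.06989 + 0.1211i) − (-0.6932i)(-0.1211 - 0.06989i) = 0, so the state is separable.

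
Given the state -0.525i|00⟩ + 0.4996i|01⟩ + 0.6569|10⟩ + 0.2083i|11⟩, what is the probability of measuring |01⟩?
0.2496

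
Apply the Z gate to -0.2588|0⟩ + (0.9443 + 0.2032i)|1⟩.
-0.2588|0⟩ + (-0.9443 - 0.2032i)|1⟩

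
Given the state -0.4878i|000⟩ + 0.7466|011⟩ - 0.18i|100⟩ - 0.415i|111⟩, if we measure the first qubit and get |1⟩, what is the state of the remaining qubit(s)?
-0.3979i|00⟩ - 0.9174i|11⟩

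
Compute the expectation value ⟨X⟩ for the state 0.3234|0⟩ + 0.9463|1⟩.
0.6121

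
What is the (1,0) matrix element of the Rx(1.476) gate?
-0.6728i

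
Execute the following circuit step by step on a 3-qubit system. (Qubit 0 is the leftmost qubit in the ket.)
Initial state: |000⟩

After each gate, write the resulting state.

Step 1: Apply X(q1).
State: |010⟩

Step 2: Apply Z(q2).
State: |010⟩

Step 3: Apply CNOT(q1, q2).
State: |011⟩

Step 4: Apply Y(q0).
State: i|111⟩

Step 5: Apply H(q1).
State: (1/√2)i|101⟩ - (1/√2)i|111⟩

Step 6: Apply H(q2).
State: (1/2)i|100⟩ - (1/2)i|101⟩ - (1/2)i|110⟩ + (1/2)i|111⟩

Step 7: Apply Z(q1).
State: (1/2)i|100⟩ - (1/2)i|101⟩ + (1/2)i|110⟩ - (1/2)i|111⟩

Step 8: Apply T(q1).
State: (1/2)i|100⟩ - (1/2)i|101⟩ + (-1/√8 + (1/√8)i)|110⟩ + (1/√8 - (1/√8)i)|111⟩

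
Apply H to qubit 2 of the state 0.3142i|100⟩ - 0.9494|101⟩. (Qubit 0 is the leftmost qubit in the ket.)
(-0.6713 + 0.2222i)|100⟩ + (0.6713 + 0.2222i)|101⟩

H on qubit 2 mixes each pair of kets that differ only in qubit 2: amplitudes (a, b) of (|…0…⟩, |…1…⟩) become ((a + b)/√2, (a − b)/√2). Kets absent from the input have amplitude 0.
(|100⟩, |101⟩): (a, b) = (0.3142i, -0.9494) → ((-0.6713 + 0.2222i), (0.6713 + 0.2222i))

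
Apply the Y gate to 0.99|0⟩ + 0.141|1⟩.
-0.141i|0⟩ + 0.99i|1⟩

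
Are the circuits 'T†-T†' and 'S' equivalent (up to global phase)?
No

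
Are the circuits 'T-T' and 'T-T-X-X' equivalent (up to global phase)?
Yes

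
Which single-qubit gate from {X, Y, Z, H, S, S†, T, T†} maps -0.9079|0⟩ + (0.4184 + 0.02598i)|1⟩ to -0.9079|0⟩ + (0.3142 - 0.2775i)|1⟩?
T†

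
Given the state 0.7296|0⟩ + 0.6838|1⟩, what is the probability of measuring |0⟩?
0.5323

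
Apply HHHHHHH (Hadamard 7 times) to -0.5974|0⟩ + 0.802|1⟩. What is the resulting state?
0.1447|0⟩ - 0.9895|1⟩

H² = I, so H^7 = H: a single Hadamard. With (a, b) = (-0.5974, 0.802), H gives ((a + b)/√2, (a − b)/√2) = (0.1447, -0.9895).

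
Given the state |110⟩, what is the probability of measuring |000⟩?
0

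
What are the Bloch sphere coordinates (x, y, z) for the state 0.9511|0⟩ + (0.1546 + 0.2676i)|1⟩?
(0.2941, 0.509, 0.8091)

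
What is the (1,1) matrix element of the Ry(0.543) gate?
0.9634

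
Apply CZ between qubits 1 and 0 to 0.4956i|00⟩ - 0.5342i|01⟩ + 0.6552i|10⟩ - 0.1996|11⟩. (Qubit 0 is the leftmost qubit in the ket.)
0.4956i|00⟩ - 0.5342i|01⟩ + 0.6552i|10⟩ + 0.1996|11⟩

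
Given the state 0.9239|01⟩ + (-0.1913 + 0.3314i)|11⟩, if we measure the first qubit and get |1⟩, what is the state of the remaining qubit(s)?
(-0.4999 + 0.8661i)|1⟩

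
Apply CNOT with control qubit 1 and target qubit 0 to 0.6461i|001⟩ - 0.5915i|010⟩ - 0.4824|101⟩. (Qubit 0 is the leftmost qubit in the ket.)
0.6461i|001⟩ - 0.4824|101⟩ - 0.5915i|110⟩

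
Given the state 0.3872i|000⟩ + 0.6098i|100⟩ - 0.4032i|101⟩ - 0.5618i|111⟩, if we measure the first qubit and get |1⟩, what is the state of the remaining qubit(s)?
0.6614i|00⟩ - 0.4373i|01⟩ - 0.6093i|11⟩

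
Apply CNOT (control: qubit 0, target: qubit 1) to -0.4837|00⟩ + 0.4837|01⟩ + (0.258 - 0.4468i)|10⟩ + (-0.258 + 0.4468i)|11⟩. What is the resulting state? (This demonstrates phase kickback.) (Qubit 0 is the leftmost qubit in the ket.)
-0.4837|00⟩ + 0.4837|01⟩ + (-0.258 + 0.4468i)|10⟩ + (0.258 - 0.4468i)|11⟩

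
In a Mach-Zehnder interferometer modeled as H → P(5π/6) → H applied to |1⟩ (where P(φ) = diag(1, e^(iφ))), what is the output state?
(0.933 - 0.25i)|0⟩ + (0.06699 + 0.25i)|1⟩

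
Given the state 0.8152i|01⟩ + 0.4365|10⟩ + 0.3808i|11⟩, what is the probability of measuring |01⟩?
0.6646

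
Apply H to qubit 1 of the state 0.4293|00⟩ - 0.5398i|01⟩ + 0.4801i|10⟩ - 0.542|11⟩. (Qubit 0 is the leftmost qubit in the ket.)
(0.3036 - 0.3817i)|00⟩ + (0.3036 + 0.3817i)|01⟩ + (-0.3833 + 0.3395i)|10⟩ + (0.3833 + 0.3395i)|11⟩

H on qubit 1 mixes each pair of kets that differ only in qubit 1: amplitudes (a, b) of (|…0…⟩, |…1…⟩) become ((a + b)/√2, (a − b)/√2). Kets absent from the input have amplitude 0.
(|00⟩, |01⟩): (a, b) = (0.4293, -0.5398i) → ((0.3036 - 0.3817i), (0.3036 + 0.3817i))
(|10⟩, |11⟩): (a, b) = (0.4801i, -0.542) → ((-0.3833 + 0.3395i), (0.3833 + 0.3395i))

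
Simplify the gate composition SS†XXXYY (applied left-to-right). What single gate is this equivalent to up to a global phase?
X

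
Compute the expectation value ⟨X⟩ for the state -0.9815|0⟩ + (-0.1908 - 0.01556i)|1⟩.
0.3745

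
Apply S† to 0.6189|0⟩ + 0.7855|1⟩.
0.6189|0⟩ - 0.7855i|1⟩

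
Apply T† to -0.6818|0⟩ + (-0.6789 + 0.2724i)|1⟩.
-0.6818|0⟩ + (-0.2874 + 0.6727i)|1⟩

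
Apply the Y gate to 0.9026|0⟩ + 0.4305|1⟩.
-0.4305i|0⟩ + 0.9026i|1⟩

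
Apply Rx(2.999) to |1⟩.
-0.9975i|0⟩ + 0.07124|1⟩

Rx(2.999) = [[cos(θ/2), −i·sin(θ/2)], [−i·sin(θ/2), cos(θ/2)]]; θ = 2.999, cos(θ/2) ≈ 0.0712359, sin(θ/2) ≈ 0.997459.
With a = amp(|0⟩) = 0 and b = amp(|1⟩) = 1:
new amp(|0⟩) = (0.0712359)·a + (-0.997459i)·b = -0.9975i
new amp(|1⟩) = (-0.997459i)·a + (0.0712359)·b = 0.07124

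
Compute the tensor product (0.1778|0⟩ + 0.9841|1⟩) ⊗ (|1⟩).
0.1778|01⟩ + 0.9841|11⟩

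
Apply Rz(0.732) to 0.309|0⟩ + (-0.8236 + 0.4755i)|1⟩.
(0.2885 - 0.1106i)|0⟩ + (-0.9392 + 0.1493i)|1⟩

Rz(0.732) = [[e^(−iθ/2), 0], [0, e^(iθ/2)]] with e^(±iθ/2) = cos(θ/2) ± i·sin(θ/2); θ = 0.732, cos(θ/2) ≈ 0.933766, sin(θ/2) ≈ 0.357883.
With a = amp(|0⟩) = 0.309 and b = amp(|1⟩) = (-0.8236 + 0.4755i):
new amp(|0⟩) = (0.933766 - 0.357883i)·a = (0.2885 - 0.1106i)
new amp(|1⟩) = (0.933766 + 0.357883i)·b = (-0.9392 + 0.1493i)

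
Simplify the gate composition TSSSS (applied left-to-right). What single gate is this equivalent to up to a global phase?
T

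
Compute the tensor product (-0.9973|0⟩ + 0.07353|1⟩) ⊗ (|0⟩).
-0.9973|00⟩ + 0.07353|10⟩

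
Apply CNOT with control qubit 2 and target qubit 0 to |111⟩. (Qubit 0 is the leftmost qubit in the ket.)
|011⟩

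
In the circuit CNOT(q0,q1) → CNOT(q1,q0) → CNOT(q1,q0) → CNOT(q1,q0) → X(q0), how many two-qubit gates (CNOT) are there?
4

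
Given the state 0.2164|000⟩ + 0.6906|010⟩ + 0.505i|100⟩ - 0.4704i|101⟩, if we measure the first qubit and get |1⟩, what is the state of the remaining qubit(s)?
0.7317i|00⟩ - 0.6816i|01⟩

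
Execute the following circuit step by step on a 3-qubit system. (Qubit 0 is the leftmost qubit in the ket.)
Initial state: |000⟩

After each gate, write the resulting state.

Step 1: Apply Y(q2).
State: i|001⟩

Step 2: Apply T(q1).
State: i|001⟩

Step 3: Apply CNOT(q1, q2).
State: i|001⟩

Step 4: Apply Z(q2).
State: -i|001⟩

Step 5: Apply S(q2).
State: |001⟩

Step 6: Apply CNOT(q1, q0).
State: |001⟩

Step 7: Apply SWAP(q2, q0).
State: |100⟩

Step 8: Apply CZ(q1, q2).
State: |100⟩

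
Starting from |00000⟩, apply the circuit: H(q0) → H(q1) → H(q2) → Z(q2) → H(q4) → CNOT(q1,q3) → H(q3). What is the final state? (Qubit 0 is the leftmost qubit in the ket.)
0.1768|00000⟩ + 0.1768|00001⟩ + 0.1768|00010⟩ + 0.1768|00011⟩ - 0.1768|00100⟩ - 0.1768|00101⟩ - 0.1768|00110⟩ - 0.1768|00111⟩ + 0.1768|01000⟩ + 0.1768|01001⟩ - 0.1768|01010⟩ - 0.1768|01011⟩ - 0.1768|01100⟩ - 0.1768|01101⟩ + 0.1768|01110⟩ + 0.1768|01111⟩ + 0.1768|10000⟩ + 0.1768|10001⟩ + 0.1768|10010⟩ + 0.1768|10011⟩ - 0.1768|10100⟩ - 0.1768|10101⟩ - 0.1768|10110⟩ - 0.1768|10111⟩ + 0.1768|11000⟩ + 0.1768|11001⟩ - 0.1768|11010⟩ - 0.1768|11011⟩ - 0.1768|11100⟩ - 0.1768|11101⟩ + 0.1768|11110⟩ + 0.1768|11111⟩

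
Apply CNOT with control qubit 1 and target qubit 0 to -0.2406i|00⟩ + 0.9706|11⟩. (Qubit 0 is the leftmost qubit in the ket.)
-0.2406i|00⟩ + 0.9706|01⟩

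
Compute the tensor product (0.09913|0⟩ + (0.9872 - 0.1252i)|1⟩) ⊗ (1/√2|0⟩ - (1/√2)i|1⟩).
0.0701|00⟩ - 0.0701i|01⟩ + (0.6981 - 0.08853i)|10⟩ + (-0.08853 - 0.6981i)|11⟩

amp(|b₁b₂…⟩) = product of the factor amplitudes for bits b₁, b₂, …; only kets whose every factor amplitude is nonzero survive.
|00⟩: (0.09913)(1/√2) = 0.0701
|01⟩: (0.09913)(-(1/√2)i) = -0.0701i
|10⟩: (0.9872 - 0.1252i)(1/√2) = (0.6981 - 0.08853i)
|11⟩: (0.9872 - 0.1252i)(-(1/√2)i) = (-0.08853 - 0.6981i)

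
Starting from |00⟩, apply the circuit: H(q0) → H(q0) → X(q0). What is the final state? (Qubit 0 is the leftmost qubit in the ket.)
|10⟩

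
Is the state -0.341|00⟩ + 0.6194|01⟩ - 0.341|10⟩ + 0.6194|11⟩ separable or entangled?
Separable

Writing the state as a|00⟩ + b|01⟩ + c|10⟩ + d|11⟩, it is a product state iff ad − bc = 0.
Here (a, b, c, d) = (-0.341, 0.6194, -0.341, 0.6194): ad − bc = (-0.341)(0.6194) − (0.6194)(-0.341) = 0, so the state is separable.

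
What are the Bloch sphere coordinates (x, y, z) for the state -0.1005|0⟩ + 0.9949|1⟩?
(-0.2, 0, -0.9797)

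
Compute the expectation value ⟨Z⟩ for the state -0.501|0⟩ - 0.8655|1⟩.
-0.4981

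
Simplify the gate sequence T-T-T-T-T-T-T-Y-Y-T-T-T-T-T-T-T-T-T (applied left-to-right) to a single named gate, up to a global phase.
I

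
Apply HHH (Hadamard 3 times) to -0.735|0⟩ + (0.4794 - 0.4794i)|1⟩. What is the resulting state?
(-0.1807 - 0.339i)|0⟩ + (-0.8587 + 0.339i)|1⟩

H² = I, so H^3 = H: a single Hadamard. With (a, b) = (-0.735, (0.4794 - 0.4794i)), H gives ((a + b)/√2, (a − b)/√2) = ((-0.1807 - 0.339i), (-0.8587 + 0.339i)).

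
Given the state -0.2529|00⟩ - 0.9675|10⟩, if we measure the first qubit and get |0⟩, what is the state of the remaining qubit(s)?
-|0⟩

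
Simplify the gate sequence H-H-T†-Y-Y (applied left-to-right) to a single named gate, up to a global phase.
T†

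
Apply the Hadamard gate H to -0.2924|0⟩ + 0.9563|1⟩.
0.4694|0⟩ - 0.883|1⟩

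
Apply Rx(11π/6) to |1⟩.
-0.2588i|0⟩ - 0.9659|1⟩

Rx(11π/6) = [[cos(θ/2), −i·sin(θ/2)], [−i·sin(θ/2), cos(θ/2)]]; θ = 11π/6, cos(θ/2) ≈ -0.965926, sin(θ/2) ≈ 0.258819.
With a = amp(|0⟩) = 0 and b = amp(|1⟩) = 1:
new amp(|0⟩) = (-0.965926)·a + (-0.258819i)·b = -0.2588i
new amp(|1⟩) = (-0.258819i)·a + (-0.965926)·b = -0.9659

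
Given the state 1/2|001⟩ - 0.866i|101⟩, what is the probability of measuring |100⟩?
0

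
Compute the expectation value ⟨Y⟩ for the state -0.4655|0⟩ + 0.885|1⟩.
0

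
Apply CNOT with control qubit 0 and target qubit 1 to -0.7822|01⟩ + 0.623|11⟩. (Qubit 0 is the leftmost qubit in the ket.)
-0.7822|01⟩ + 0.623|10⟩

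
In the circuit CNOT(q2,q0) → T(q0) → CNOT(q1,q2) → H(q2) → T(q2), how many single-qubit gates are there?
3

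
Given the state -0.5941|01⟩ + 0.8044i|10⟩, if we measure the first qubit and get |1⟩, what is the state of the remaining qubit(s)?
i|0⟩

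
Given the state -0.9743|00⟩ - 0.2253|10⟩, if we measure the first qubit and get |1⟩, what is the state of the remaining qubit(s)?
-|0⟩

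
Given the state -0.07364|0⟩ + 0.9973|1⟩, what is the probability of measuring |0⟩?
0.005423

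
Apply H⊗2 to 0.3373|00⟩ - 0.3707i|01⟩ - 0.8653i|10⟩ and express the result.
(0.1687 - 0.618i)|00⟩ + (0.1687 - 0.2473i)|01⟩ + (0.1687 + 0.2473i)|10⟩ + (0.1687 + 0.618i)|11⟩

H⊗2 gives amp(|y⟩) = (1/2) Σ_x (−1)^(x·y) amp(|x⟩), where x·y is the number of positions in which both x and y have a 1.
|00⟩: (0.3373 - 0.3707i - 0.8653i)/2 = (0.1687 - 0.618i)
|01⟩: (0.3373 + 0.3707i - 0.8653i)/2 = (0.1687 - 0.2473i)
|10⟩: (0.3373 - 0.3707i + 0.8653i)/2 = (0.1687 + 0.2473i)
|11⟩: (0.3373 + 0.3707i + 0.8653i)/2 = (0.1687 + 0.618i)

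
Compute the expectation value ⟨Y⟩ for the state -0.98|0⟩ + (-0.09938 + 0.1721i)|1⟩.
-0.3373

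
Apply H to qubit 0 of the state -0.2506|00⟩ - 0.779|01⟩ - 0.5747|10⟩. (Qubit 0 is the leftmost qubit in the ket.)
-0.5836|00⟩ - 0.5508|01⟩ + 0.2292|10⟩ - 0.5508|11⟩

H on qubit 0 mixes each pair of kets that differ only in qubit 0: amplitudes (a, b) of (|…0…⟩, |…1…⟩) become ((a + b)/√2, (a − b)/√2). Kets absent from the input have amplitude 0.
(|00⟩, |10⟩): (a, b) = (-0.2506, -0.5747) → (-0.5836, 0.2292)
(|01⟩, |11⟩): (a, b) = (-0.779, 0) → (-0.5508, -0.5508)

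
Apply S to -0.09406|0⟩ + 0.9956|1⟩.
-0.09406|0⟩ + 0.9956i|1⟩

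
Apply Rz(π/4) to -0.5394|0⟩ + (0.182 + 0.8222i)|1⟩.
(-0.4983 + 0.2064i)|0⟩ + (-0.1465 + 0.8293i)|1⟩

Rz(π/4) = [[e^(−iθ/2), 0], [0, e^(iθ/2)]] with e^(±iθ/2) = cos(θ/2) ± i·sin(θ/2); θ = π/4, cos(θ/2) ≈ 0.92388, sin(θ/2) ≈ 0.382683.
With a = amp(|0⟩) = -0.5394 and b = amp(|1⟩) = (0.182 + 0.8222i):
new amp(|0⟩) = (0.92388 - 0.382683i)·a = (-0.4983 + 0.2064i)
new amp(|1⟩) = (0.92388 + 0.382683i)·b = (-0.1465 + 0.8293i)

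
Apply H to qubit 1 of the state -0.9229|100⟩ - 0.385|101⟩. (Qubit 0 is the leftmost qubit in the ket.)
-0.6526|100⟩ - 0.2722|101⟩ - 0.6526|110⟩ - 0.2722|111⟩

H on qubit 1 mixes each pair of kets that differ only in qubit 1: amplitudes (a, b) of (|…0…⟩, |…1…⟩) become ((a + b)/√2, (a − b)/√2). Kets absent from the input have amplitude 0.
(|100⟩, |110⟩): (a, b) = (-0.9229, 0) → (-0.6526, -0.6526)
(|101⟩, |111⟩): (a, b) = (-0.385, 0) → (-0.2722, -0.2722)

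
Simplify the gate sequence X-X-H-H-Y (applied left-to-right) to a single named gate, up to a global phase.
Y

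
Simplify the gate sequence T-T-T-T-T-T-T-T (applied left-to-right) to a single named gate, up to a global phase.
I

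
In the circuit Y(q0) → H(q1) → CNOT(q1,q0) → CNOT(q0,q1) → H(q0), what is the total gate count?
5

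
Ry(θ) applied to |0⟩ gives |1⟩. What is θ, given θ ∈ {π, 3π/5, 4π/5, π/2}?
π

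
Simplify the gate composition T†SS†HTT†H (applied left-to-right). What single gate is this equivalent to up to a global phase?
T†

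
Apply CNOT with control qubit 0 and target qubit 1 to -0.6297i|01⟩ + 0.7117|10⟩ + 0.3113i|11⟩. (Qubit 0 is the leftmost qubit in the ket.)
-0.6297i|01⟩ + 0.3113i|10⟩ + 0.7117|11⟩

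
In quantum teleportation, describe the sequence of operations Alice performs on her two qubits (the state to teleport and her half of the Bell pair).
CNOT (state → Bell), then H on state qubit, then measure both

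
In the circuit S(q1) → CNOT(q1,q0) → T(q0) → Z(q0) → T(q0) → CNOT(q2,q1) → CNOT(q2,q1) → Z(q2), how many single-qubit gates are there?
5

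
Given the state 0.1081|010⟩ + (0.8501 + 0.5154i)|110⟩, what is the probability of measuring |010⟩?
0.01169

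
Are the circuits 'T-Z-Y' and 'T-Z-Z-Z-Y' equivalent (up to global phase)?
Yes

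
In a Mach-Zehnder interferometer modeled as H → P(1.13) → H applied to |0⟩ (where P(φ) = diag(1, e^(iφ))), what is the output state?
(0.7133 + 0.4522i)|0⟩ + (0.2867 - 0.4522i)|1⟩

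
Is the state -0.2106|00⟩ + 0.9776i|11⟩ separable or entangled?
Entangled

Writing the state as a|00⟩ + b|01⟩ + c|10⟩ + d|11⟩, it is a product state iff ad − bc = 0.
Here (a, b, c, d) = (-0.2106, 0, 0, 0.9776i): ad − bc = (-0.2106)(0.9776i) − (0)(0) = -0.2059i ≠ 0, so the state is entangled.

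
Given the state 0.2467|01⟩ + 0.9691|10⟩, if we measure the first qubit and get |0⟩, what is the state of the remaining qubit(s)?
|1⟩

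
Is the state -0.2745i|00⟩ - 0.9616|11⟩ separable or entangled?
Entangled

Writing the state as a|00⟩ + b|01⟩ + c|10⟩ + d|11⟩, it is a product state iff ad − bc = 0.
Here (a, b, c, d) = (-0.2745i, 0, 0, -0.9616): ad − bc = (-0.2745i)(-0.9616) − (0)(0) = 0.264i ≠ 0, so the state is entangled.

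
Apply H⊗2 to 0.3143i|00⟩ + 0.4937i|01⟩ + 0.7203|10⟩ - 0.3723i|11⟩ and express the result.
(0.3602 + 0.2179i)|00⟩ + (0.3602 + 0.09645i)|01⟩ + (-0.3602 + 0.5902i)|10⟩ + (-0.3602 - 0.2759i)|11⟩

H⊗2 gives amp(|y⟩) = (1/2) Σ_x (−1)^(x·y) amp(|x⟩), where x·y is the number of positions in which both x and y have a 1.
|00⟩: (0.3143i + 0.4937i + 0.7203 - 0.3723i)/2 = (0.3602 + 0.2179i)
|01⟩: (0.3143i - 0.4937i + 0.7203 + 0.3723i)/2 = (0.3602 + 0.09645i)
|10⟩: (0.3143i + 0.4937i - 0.7203 + 0.3723i)/2 = (-0.3602 + 0.5902i)
|11⟩: (0.3143i - 0.4937i - 0.7203 - 0.3723i)/2 = (-0.3602 - 0.2759i)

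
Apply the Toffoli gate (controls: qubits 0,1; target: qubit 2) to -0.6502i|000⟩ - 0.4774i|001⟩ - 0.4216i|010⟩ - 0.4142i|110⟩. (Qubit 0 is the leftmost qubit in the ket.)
-0.6502i|000⟩ - 0.4774i|001⟩ - 0.4216i|010⟩ - 0.4142i|111⟩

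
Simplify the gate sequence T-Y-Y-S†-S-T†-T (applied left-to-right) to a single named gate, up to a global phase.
T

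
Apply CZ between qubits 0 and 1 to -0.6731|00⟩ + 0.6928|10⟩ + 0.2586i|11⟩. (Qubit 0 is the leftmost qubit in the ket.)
-0.6731|00⟩ + 0.6928|10⟩ - 0.2586i|11⟩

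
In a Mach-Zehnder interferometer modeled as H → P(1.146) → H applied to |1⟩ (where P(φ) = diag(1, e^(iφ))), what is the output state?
(0.2939 - 0.4556i)|0⟩ + (0.7061 + 0.4556i)|1⟩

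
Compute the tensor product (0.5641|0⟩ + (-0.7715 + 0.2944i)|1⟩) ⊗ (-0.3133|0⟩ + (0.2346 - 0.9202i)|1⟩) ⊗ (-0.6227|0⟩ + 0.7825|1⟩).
0.1101|000⟩ - 0.1383|001⟩ + (-0.08241 + 0.3232i)|010⟩ + (0.1036 - 0.4062i)|011⟩ + (-0.1505 + 0.05744i)|100⟩ + (0.1891 - 0.07217i)|101⟩ + (-0.05599 - 0.4851i)|110⟩ + (0.07036 + 0.6096i)|111⟩

amp(|b₁b₂…⟩) = product of the factor amplitudes for bits b₁, b₂, …; only kets whose every factor amplitude is nonzero survive.
|000⟩: (0.5641)(-0.3133)(-0.6227) = 0.1101
|001⟩: (0.5641)(-0.3133)(0.7825) = -0.1383
|010⟩: (0.5641)(0.2346 - 0.9202i)(-0.6227) = (-0.08241 + 0.3232i)
|011⟩: (0.5641)(0.2346 - 0.9202i)(0.7825) = (0.1036 - 0.4062i)
|100⟩: (-0.7715 + 0.2944i)(-0.3133)(-0.6227) = (-0.1505 + 0.05744i)
|101⟩: (-0.7715 + 0.2944i)(-0.3133)(0.7825) = (0.1891 - 0.07217i)
|110⟩: (-0.7715 + 0.2944i)(0.2346 - 0.9202i)(-0.6227) = (-0.05599 - 0.4851i)
|111⟩: (-0.7715 + 0.2944i)(0.2346 - 0.9202i)(0.7825) = (0.07036 + 0.6096i)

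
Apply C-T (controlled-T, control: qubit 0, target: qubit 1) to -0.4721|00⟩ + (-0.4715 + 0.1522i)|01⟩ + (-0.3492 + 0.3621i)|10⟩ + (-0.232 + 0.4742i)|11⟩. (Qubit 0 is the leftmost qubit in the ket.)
-0.4721|00⟩ + (-0.4715 + 0.1522i)|01⟩ + (-0.3492 + 0.3621i)|10⟩ + (-0.4994 + 0.1713i)|11⟩

C-T leaves the control-|0⟩ kets |00⟩, |01⟩ unchanged and applies T to qubit 1 on the control-|1⟩ pair (|10⟩, |11⟩).
T = [[1, 0], [0, (1/√2 + (1/√2)i)]].
With a = amp(|10⟩) = (-0.3492 + 0.3621i) and b = amp(|11⟩) = (-0.232 + 0.4742i):
new amp(|10⟩) = (1)·a = (-0.3492 + 0.3621i)
new amp(|11⟩) = (1/√2 + (1/√2)i)·b = (-0.4994 + 0.1713i)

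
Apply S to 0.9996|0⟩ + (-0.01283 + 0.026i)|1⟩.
0.9996|0⟩ + (-0.026 - 0.01283i)|1⟩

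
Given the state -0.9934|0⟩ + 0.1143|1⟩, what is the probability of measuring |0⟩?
0.9868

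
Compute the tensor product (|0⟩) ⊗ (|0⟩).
|00⟩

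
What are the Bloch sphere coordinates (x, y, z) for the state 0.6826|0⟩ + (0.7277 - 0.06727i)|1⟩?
(0.9935, -0.09184, -0.06813)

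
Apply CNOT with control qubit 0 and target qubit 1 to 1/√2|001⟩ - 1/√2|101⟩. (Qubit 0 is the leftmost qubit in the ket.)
1/√2|001⟩ - 1/√2|111⟩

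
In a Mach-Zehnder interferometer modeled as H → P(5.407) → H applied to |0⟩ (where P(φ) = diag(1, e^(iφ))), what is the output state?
(0.82 - 0.3842i)|0⟩ + (0.18 + 0.3842i)|1⟩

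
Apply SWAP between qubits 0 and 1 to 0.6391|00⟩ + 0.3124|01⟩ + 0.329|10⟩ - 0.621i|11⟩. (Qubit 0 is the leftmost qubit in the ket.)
0.6391|00⟩ + 0.329|01⟩ + 0.3124|10⟩ - 0.621i|11⟩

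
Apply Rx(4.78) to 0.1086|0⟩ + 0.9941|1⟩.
(-0.07934 - 0.6788i)|0⟩ + (-0.7263 - 0.07415i)|1⟩

Rx(4.78) = [[cos(θ/2), −i·sin(θ/2)], [−i·sin(θ/2), cos(θ/2)]]; θ = 4.78, cos(θ/2) ≈ -0.730602, sin(θ/2) ≈ 0.682803.
With a = amp(|0⟩) = 0.1086 and b = amp(|1⟩) = 0.9941:
new amp(|0⟩) = (-0.730602)·a + (-0.682803i)·b = (-0.07934 - 0.6788i)
new amp(|1⟩) = (-0.682803i)·a + (-0.730602)·b = (-0.7263 - 0.07415i)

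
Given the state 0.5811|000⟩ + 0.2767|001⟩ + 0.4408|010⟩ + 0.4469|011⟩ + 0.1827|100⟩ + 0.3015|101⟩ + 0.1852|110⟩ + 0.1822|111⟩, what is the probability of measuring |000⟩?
0.3377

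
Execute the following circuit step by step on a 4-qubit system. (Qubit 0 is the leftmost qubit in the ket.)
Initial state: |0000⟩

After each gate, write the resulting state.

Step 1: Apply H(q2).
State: 1/√2|0000⟩ + 1/√2|0010⟩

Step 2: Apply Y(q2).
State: -(1/√2)i|0000⟩ + (1/√2)i|0010⟩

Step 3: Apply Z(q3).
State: -(1/√2)i|0000⟩ + (1/√2)i|0010⟩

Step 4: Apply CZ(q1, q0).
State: -(1/√2)i|0000⟩ + (1/√2)i|0010⟩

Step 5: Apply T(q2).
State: -(1/√2)i|0000⟩ + (-1/2 + (1/2)i)|0010⟩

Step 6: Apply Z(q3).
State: -(1/√2)i|0000⟩ + (-1/2 + (1/2)i)|0010⟩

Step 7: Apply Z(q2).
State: -(1/√2)i|0000⟩ + (1/2 - (1/2)i)|0010⟩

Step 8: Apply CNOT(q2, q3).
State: -(1/√2)i|0000⟩ + (1/2 - (1/2)i)|0011⟩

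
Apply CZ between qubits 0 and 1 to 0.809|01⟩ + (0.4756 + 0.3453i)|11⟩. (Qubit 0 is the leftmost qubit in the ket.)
0.809|01⟩ + (-0.4756 - 0.3453i)|11⟩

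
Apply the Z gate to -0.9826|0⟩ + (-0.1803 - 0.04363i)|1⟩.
-0.9826|0⟩ + (0.1803 + 0.04363i)|1⟩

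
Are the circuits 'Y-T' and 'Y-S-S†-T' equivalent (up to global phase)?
Yes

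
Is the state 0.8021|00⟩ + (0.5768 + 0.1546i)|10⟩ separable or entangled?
Separable

Writing the state as a|00⟩ + b|01⟩ + c|10⟩ + d|11⟩, it is a product state iff ad − bc = 0.
Here (a, b, c, d) = (0.8021, 0, (0.5768 + 0.1546i), 0): ad − bc = (0.8021)(0) − (0)(0.5768 + 0.1546i) = 0, so the state is separable.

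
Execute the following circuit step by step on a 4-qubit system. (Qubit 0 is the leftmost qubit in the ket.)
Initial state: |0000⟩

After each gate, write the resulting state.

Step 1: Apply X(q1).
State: |0100⟩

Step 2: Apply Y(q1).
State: -i|0000⟩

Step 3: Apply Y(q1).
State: |0100⟩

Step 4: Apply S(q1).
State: i|0100⟩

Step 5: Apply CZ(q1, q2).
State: i|0100⟩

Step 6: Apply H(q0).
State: (1/√2)i|0100⟩ + (1/√2)i|1100⟩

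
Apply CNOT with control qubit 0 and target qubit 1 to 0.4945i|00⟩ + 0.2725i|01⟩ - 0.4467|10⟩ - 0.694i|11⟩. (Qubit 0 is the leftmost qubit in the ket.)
0.4945i|00⟩ + 0.2725i|01⟩ - 0.694i|10⟩ - 0.4467|11⟩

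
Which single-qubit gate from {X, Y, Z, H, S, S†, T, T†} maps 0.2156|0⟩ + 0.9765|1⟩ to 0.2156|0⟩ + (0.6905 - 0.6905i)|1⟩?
T†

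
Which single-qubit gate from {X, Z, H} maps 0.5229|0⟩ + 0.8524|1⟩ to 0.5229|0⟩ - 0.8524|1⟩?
Z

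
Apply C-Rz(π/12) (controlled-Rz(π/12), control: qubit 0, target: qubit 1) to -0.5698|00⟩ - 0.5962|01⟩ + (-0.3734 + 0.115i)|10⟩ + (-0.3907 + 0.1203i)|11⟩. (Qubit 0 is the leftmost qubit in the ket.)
-0.5698|00⟩ - 0.5962|01⟩ + (-0.3552 + 0.1628i)|10⟩ + (-0.4031 + 0.06827i)|11⟩

C-Rz(π/12) leaves the control-|0⟩ kets |00⟩, |01⟩ unchanged and applies Rz(π/12) to qubit 1 on the control-|1⟩ pair (|10⟩, |11⟩).
Rz(π/12) = [[e^(−iθ/2), 0], [0, e^(iθ/2)]] with e^(±iθ/2) = cos(θ/2) ± i·sin(θ/2); θ = π/12, cos(θ/2) ≈ 0.991445, sin(θ/2) ≈ 0.130526.
With a = amp(|10⟩) = (-0.3734 + 0.115i) and b = amp(|11⟩) = (-0.3907 + 0.1203i):
new amp(|10⟩) = (0.991445 - 0.130526i)·a = (-0.3552 + 0.1628i)
new amp(|11⟩) = (0.991445 + 0.130526i)·b = (-0.4031 + 0.06827i)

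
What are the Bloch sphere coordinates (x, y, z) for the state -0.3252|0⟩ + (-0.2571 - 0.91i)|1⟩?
(0.1672, 0.5919, -0.7884)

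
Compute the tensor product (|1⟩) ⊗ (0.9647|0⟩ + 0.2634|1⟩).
0.9647|10⟩ + 0.2634|11⟩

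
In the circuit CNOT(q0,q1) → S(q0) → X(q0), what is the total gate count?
3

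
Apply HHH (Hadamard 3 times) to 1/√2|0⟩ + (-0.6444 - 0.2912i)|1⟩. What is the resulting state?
(0.04434 - 0.2059i)|0⟩ + (0.9557 + 0.2059i)|1⟩

H² = I, so H^3 = H: a single Hadamard. With (a, b) = (1/√2, (-0.6444 - 0.2912i)), H gives ((a + b)/√2, (a − b)/√2) = ((0.04434 - 0.2059i), (0.9557 + 0.2059i)).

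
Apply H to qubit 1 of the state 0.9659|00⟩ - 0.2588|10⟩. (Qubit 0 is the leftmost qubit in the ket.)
0.683|00⟩ + 0.683|01⟩ - 0.183|10⟩ - 0.183|11⟩

H on qubit 1 mixes each pair of kets that differ only in qubit 1: amplitudes (a, b) of (|…0…⟩, |…1…⟩) become ((a + b)/√2, (a − b)/√2). Kets absent from the input have amplitude 0.
(|00⟩, |01⟩): (a, b) = (0.9659, 0) → (0.683, 0.683)
(|10⟩, |11⟩): (a, b) = (-0.2588, 0) → (-0.183, -0.183)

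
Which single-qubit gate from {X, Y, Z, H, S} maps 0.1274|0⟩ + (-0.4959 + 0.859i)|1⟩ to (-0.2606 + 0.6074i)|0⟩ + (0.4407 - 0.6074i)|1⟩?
H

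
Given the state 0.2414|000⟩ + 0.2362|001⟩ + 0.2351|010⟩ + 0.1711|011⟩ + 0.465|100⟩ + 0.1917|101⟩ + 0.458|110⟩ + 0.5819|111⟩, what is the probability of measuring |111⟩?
0.3386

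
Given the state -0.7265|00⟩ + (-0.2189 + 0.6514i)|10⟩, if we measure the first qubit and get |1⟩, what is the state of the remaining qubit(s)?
(-0.3185 + 0.9479i)|0⟩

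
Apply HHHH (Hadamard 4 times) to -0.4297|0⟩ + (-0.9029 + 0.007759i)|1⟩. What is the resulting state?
-0.4297|0⟩ + (-0.9029 + 0.007759i)|1⟩

H² = I, so an even number of Hadamards cancels: H^4 = I and the state is unchanged.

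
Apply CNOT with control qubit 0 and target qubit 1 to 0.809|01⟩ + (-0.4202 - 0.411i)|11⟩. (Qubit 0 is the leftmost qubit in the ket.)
0.809|01⟩ + (-0.4202 - 0.411i)|10⟩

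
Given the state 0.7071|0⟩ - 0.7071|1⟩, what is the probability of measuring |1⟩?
0.5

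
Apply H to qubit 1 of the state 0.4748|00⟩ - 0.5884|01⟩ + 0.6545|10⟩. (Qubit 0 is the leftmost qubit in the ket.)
-0.08033|00⟩ + 0.7518|01⟩ + 0.4628|10⟩ + 0.4628|11⟩

H on qubit 1 mixes each pair of kets that differ only in qubit 1: amplitudes (a, b) of (|…0…⟩, |…1…⟩) become ((a + b)/√2, (a − b)/√2). Kets absent from the input have amplitude 0.
(|00⟩, |01⟩): (a, b) = (0.4748, -0.5884) → (-0.08033, 0.7518)
(|10⟩, |11⟩): (a, b) = (0.6545, 0) → (0.4628, 0.4628)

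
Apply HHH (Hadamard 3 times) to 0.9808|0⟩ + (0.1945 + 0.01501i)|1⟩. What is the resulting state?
(0.8311 + 0.01061i)|0⟩ + (0.556 - 0.01061i)|1⟩

H² = I, so H^3 = H: a single Hadamard. With (a, b) = (0.9808, (0.1945 + 0.01501i)), H gives ((a + b)/√2, (a − b)/√2) = ((0.8311 + 0.01061i), (0.556 - 0.01061i)).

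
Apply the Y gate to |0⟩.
i|1⟩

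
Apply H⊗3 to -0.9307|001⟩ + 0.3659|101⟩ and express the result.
-0.1997|000⟩ + 0.1997|001⟩ - 0.1997|010⟩ + 0.1997|011⟩ - 0.4584|100⟩ + 0.4584|101⟩ - 0.4584|110⟩ + 0.4584|111⟩

H⊗3 gives amp(|y⟩) = (1/2√2) Σ_x (−1)^(x·y) amp(|x⟩), where x·y is the number of positions in which both x and y have a 1.
|000⟩: (-0.9307 + 0.3659)/(2√2) = -0.1997
|001⟩: (0.9307 - 0.3659)/(2√2) = 0.1997
|010⟩: (-0.9307 + 0.3659)/(2√2) = -0.1997
|011⟩: (0.9307 - 0.3659)/(2√2) = 0.1997
|100⟩: (-0.9307 - 0.3659)/(2√2) = -0.4584
|101⟩: (0.9307 + 0.3659)/(2√2) = 0.4584
|110⟩: (-0.9307 - 0.3659)/(2√2) = -0.4584
|111⟩: (0.9307 + 0.3659)/(2√2) = 0.4584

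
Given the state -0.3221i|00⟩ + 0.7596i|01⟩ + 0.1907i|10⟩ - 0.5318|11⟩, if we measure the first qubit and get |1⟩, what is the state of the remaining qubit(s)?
0.3375i|0⟩ - 0.9413|1⟩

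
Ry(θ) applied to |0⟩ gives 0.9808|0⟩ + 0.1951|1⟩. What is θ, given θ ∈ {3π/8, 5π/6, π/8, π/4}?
π/8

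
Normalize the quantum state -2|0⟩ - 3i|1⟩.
-0.5547|0⟩ - 0.8321i|1⟩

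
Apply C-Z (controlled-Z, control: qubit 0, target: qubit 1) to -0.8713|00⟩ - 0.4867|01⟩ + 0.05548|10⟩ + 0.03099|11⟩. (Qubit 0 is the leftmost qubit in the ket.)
-0.8713|00⟩ - 0.4867|01⟩ + 0.05548|10⟩ - 0.03099|11⟩

C-Z leaves the control-|0⟩ kets |00⟩, |01⟩ unchanged and applies Z to qubit 1 on the control-|1⟩ pair (|10⟩, |11⟩).
Z = [[1, 0], [0, -1]].
With a = amp(|10⟩) = 0.05548 and b = amp(|11⟩) = 0.03099:
new amp(|10⟩) = (1)·a = 0.05548
new amp(|11⟩) = (-1)·b = -0.03099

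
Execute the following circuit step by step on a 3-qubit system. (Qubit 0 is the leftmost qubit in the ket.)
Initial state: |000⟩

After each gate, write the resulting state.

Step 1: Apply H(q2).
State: 1/√2|000⟩ + 1/√2|001⟩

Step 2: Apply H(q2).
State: |000⟩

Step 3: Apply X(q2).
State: |001⟩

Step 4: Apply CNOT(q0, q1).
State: |001⟩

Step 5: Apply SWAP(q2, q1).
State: |010⟩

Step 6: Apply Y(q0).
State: i|110⟩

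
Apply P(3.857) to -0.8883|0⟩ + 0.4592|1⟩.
-0.8883|0⟩ + (-0.3466 - 0.3012i)|1⟩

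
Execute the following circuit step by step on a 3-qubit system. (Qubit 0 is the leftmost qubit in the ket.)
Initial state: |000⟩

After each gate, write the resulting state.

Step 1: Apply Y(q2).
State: i|001⟩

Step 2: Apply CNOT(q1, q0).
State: i|001⟩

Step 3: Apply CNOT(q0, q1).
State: i|001⟩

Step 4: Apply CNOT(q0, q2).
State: i|001⟩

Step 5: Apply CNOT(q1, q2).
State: i|001⟩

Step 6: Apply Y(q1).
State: -|011⟩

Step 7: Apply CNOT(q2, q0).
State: -|111⟩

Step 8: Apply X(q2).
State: -|110⟩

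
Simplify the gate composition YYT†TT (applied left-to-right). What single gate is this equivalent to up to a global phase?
T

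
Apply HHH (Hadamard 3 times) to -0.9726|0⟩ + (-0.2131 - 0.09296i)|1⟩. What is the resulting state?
(-0.8384 - 0.06573i)|0⟩ + (-0.537 + 0.06573i)|1⟩

H² = I, so H^3 = H: a single Hadamard. With (a, b) = (-0.9726, (-0.2131 - 0.09296i)), H gives ((a + b)/√2, (a − b)/√2) = ((-0.8384 - 0.06573i), (-0.537 + 0.06573i)).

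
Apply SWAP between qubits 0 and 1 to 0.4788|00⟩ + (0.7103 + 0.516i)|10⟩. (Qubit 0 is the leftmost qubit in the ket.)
0.4788|00⟩ + (0.7103 + 0.516i)|01⟩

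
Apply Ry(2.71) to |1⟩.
-0.9768|0⟩ + 0.2141|1⟩

Ry(2.71) = [[cos(θ/2), −sin(θ/2)], [sin(θ/2), cos(θ/2)]]; θ = 2.71, cos(θ/2) ≈ 0.214125, sin(θ/2) ≈ 0.976806.
With a = amp(|0⟩) = 0 and b = amp(|1⟩) = 1:
new amp(|0⟩) = (0.214125)·a + (-0.976806)·b = -0.9768
new amp(|1⟩) = (0.976806)·a + (0.214125)·b = 0.2141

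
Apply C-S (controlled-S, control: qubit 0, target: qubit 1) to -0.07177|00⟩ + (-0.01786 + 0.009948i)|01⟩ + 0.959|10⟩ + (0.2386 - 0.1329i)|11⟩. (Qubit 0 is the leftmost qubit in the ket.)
-0.07177|00⟩ + (-0.01786 + 0.009948i)|01⟩ + 0.959|10⟩ + (0.1329 + 0.2386i)|11⟩

C-S leaves the control-|0⟩ kets |00⟩, |01⟩ unchanged and applies S to qubit 1 on the control-|1⟩ pair (|10⟩, |11⟩).
S = [[1, 0], [0, i]].
With a = amp(|10⟩) = 0.959 and b = amp(|11⟩) = (0.2386 - 0.1329i):
new amp(|10⟩) = (1)·a = 0.959
new amp(|11⟩) = (i)·b = (0.1329 + 0.2386i)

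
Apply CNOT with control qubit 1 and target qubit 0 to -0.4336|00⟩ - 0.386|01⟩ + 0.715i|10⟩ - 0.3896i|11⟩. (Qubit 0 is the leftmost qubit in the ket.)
-0.4336|00⟩ - 0.3896i|01⟩ + 0.715i|10⟩ - 0.386|11⟩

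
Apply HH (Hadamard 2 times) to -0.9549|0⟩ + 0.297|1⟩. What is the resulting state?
-0.9549|0⟩ + 0.297|1⟩

H² = I, so an even number of Hadamards cancels: H^2 = I and the state is unchanged.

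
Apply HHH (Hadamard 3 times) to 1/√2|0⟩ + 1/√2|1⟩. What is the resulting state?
|0⟩

H² = I, so H^3 = H: a single Hadamard. With (a, b) = (1/√2, 1/√2), H gives ((a + b)/√2, (a − b)/√2) = (1, 0).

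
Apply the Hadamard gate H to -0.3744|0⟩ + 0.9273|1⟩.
0.391|0⟩ - 0.9204|1⟩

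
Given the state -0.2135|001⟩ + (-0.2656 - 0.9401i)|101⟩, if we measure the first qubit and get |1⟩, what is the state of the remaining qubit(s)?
(-0.2719 - 0.9623i)|01⟩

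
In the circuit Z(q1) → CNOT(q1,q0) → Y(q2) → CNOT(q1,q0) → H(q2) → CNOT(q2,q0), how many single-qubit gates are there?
3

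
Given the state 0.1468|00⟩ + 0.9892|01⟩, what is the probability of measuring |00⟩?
0.02155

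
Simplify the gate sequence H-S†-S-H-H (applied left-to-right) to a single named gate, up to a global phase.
H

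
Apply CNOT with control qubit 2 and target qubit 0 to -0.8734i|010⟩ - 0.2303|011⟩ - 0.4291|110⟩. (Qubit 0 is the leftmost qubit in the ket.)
-0.8734i|010⟩ - 0.4291|110⟩ - 0.2303|111⟩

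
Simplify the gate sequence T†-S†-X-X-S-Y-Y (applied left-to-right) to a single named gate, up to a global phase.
T†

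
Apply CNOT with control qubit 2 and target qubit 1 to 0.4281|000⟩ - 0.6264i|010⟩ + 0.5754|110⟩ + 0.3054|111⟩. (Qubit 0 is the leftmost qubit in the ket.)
0.4281|000⟩ - 0.6264i|010⟩ + 0.3054|101⟩ + 0.5754|110⟩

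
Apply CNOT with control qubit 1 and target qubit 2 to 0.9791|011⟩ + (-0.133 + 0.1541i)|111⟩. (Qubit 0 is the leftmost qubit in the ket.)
0.9791|010⟩ + (-0.133 + 0.1541i)|110⟩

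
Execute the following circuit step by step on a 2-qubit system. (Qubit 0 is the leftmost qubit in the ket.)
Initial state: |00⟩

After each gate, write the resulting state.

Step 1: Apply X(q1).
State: |01⟩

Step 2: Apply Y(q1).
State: -i|00⟩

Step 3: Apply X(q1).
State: -i|01⟩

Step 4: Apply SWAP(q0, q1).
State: -i|10⟩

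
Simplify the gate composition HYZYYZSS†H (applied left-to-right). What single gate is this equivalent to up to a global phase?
Y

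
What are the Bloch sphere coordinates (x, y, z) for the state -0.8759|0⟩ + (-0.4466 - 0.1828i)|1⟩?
(0.7824, 0.3202, 0.5343)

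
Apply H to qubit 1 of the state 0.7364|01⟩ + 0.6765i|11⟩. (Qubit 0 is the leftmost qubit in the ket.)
0.5207|00⟩ - 0.5207|01⟩ + 0.4784i|10⟩ - 0.4784i|11⟩

H on qubit 1 mixes each pair of kets that differ only in qubit 1: amplitudes (a, b) of (|…0…⟩, |…1…⟩) become ((a + b)/√2, (a − b)/√2). Kets absent from the input have amplitude 0.
(|00⟩, |01⟩): (a, b) = (0, 0.7364) → (0.5207, -0.5207)
(|10⟩, |11⟩): (a, b) = (0, 0.6765i) → (0.4784i, -0.4784i)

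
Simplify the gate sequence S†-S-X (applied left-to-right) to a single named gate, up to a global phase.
X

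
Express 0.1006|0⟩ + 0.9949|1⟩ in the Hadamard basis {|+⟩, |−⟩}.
0.7746|+⟩ - 0.6324|−⟩

With |ψ⟩ = α|0⟩ + β|1⟩, the Hadamard-basis coefficients are ⟨+|ψ⟩ = (α + β)/√2 and ⟨−|ψ⟩ = (α − β)/√2.
Here α = 0.1006, β = 0.9949: (α + β)/√2 = 0.7746, (α − β)/√2 = -0.6324.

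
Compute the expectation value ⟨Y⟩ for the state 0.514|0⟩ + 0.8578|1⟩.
0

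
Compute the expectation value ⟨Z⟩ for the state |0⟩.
1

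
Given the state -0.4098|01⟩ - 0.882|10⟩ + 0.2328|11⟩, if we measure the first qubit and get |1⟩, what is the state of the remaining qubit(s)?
-0.9669|0⟩ + 0.2552|1⟩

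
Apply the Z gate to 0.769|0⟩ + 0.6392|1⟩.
0.769|0⟩ - 0.6392|1⟩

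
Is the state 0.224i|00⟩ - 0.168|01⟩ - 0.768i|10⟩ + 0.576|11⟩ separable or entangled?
Separable

Writing the state as a|00⟩ + b|01⟩ + c|10⟩ + d|11⟩, it is a product state iff ad − bc = 0.
Here (a, b, c, d) = (0.224i, -0.168, -0.768i, 0.576): ad − bc = (0.224i)(0.576) − (-0.168)(-0.768i) = 0, so the state is separable.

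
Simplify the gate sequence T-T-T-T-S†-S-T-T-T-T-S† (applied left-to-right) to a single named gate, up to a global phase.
S†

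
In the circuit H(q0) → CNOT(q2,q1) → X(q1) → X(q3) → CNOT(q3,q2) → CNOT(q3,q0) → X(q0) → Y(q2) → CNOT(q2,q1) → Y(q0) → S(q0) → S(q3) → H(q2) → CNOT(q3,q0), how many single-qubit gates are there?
9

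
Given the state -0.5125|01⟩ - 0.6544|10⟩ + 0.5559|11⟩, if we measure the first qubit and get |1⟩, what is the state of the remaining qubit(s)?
-0.7621|0⟩ + 0.6474|1⟩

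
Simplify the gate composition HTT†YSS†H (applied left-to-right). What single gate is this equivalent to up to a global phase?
Y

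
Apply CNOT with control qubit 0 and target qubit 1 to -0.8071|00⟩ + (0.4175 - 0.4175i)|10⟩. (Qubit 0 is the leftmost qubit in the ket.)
-0.8071|00⟩ + (0.4175 - 0.4175i)|11⟩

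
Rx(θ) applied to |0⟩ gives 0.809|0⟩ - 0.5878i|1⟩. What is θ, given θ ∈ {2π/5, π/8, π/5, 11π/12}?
2π/5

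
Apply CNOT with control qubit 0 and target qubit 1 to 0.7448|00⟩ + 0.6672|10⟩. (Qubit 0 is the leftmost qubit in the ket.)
0.7448|00⟩ + 0.6672|11⟩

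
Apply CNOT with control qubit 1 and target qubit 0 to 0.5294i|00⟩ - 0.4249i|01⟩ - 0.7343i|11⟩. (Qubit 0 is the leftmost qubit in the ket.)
0.5294i|00⟩ - 0.7343i|01⟩ - 0.4249i|11⟩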